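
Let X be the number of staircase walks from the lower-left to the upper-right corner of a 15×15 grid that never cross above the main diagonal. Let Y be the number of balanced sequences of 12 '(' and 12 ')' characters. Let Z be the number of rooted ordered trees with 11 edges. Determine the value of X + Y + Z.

9961643

Sub-diagonal monotone paths from (0,0) to (15,15) biject with Dyck paths of semilength 15, giving C_15. So X = C_15 = 9694845.
Balanced strings of n pairs of brackets are counted by C_n; here n = 12. So Y = C_12 = 208012.
A rooted plane tree with 11 edges has 12 nodes, and the count is C_11. So Z = C_11 = 58786.
X + Y + Z = 9694845 + 208012 + 58786 = 9961643.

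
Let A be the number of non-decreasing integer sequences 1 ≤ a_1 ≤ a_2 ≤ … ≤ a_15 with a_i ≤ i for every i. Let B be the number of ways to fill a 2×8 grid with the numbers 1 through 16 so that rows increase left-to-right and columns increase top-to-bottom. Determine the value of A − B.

9693415

Weakly increasing sequences with a_i ≤ i biject with Dyck paths of semilength 15, so there are C_15. So A = C_15 = 9694845.
By the hook-length formula (or a Dyck-path bijection), SYT of shape 2×8 number C_8. So B = C_8 = 1430.
A − B = 9694845 − 1430 = 9693415.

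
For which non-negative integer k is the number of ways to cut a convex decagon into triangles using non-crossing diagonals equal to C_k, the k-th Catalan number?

A convex 10-gon is triangulated into 8 triangles, and the number of such triangulations is the Catalan number C_{10−2} = C_8.

8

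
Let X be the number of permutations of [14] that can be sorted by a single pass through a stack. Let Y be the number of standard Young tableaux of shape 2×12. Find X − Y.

By Knuth's characterisation, the stack-sortable permutations of length 14 are the 231-avoiders, numbering C_14. So X = C_14 = 2674440.
Standard Young tableaux of shape 2×n are counted by C_n; here n = 12. So Y = C_12 = 208012.
X − Y = 2674440 − 208012 = 2466428.

2466428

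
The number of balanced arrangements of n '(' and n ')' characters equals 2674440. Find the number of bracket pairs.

14

Balanced strings of n bracket-pairs are counted by C_n. The Catalan number equal to 2674440 is C_14.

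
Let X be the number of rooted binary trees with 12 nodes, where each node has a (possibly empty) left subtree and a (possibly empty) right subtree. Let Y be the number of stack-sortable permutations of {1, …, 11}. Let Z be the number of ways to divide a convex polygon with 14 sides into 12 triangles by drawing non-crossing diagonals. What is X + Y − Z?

58786

Binary trees (left/right distinguished) on n nodes are counted by C_n; here n = 12. So X = C_12 = 208012.
By Knuth's characterisation, the stack-sortable permutations of length 11 are the 231-avoiders, numbering C_11. So Y = C_11 = 58786.
A convex 14-gon is triangulated into 12 triangles, and the number of such triangulations is the Catalan number C_{14−2} = C_12. So Z = C_12 = 208012.
X + Y − Z = 208012 + 58786 − 208012 = 58786.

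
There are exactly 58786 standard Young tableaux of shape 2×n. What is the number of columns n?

11

Standard Young tableaux of shape 2×n are counted by C_n; 58786 = C_11.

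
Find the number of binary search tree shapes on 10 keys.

There are C_n binary search tree shapes on n keys; with n = 10 that is C_10.
C_10 = C_9 · 2(2·9+1)/(9+2) = 4862 · 38/11 = 16796.

16796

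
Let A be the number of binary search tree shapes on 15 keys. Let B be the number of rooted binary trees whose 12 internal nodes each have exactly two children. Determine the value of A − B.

Rooted binary trees with 15 nodes (each child slot possibly empty) number C_15. So A = C_15 = 9694845.
Full binary trees with n internal nodes are counted by C_n; here n = 12. So B = C_12 = 208012.
A − B = 9694845 − 208012 = 9486833.

9486833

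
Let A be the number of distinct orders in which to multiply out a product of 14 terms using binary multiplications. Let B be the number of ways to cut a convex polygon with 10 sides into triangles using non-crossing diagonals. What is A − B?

Bracketing 14 factors into binary products is counted by C_{14−1} = C_13. So A = C_13 = 742900.
The number of triangulations of a 10-gon is the Catalan number C_8 (index = sides − 2). So B = C_8 = 1430.
A − B = 742900 − 1430 = 741470.

741470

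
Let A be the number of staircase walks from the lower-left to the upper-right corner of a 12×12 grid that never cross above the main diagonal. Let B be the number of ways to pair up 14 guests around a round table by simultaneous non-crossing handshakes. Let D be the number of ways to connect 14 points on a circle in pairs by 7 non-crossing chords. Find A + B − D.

208012

Monotone paths in an n×n grid that stay weakly below the diagonal are counted by C_n; here n = 12. So A = C_12 = 208012.
Non-crossing handshake pairings of 2n people are counted by C_n; 14 people gives n = 7. So B = C_7 = 429.
Non-crossing perfect matchings of 2n points on a circle are counted by C_n; with 14 points, n = 7. So D = C_7 = 429.
A + B − D = 208012 + 429 − 429 = 208012.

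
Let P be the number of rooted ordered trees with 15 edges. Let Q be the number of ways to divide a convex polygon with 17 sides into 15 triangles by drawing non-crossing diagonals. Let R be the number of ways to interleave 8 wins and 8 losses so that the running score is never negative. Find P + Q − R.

19388260

A rooted plane tree with 15 edges has 16 nodes, and the count is C_15. So P = C_15 = 9694845.
The number of triangulations of a 17-gon is the Catalan number C_15 (index = sides − 2). So Q = C_15 = 9694845.
Ballot sequences with n votes each where one side never trails are Dyck words, counted by C_n; here n = 8. So R = C_8 = 1430.
P + Q − R = 9694845 + 9694845 − 1430 = 19388260.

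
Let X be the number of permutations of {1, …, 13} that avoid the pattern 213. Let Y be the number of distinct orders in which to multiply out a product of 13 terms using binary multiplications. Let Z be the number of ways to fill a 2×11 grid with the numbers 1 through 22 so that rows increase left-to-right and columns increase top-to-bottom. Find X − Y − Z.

476102

For any fixed pattern of length 3, the pattern-avoiding permutations of [13] number C_13. So X = C_13 = 742900.
Bracketing 13 factors into binary products is counted by C_{13−1} = C_12. So Y = C_12 = 208012.
Standard Young tableaux of shape 2×n are counted by C_n; here n = 11. So Z = C_11 = 58786.
X − Y − Z = 742900 − 208012 − 58786 = 476102.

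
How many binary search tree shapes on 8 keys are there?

Binary trees (left/right distinguished) on n nodes are counted by C_n; here n = 8.
C_8 = C(16,8)/9 = 12870/9 = 1430.

1430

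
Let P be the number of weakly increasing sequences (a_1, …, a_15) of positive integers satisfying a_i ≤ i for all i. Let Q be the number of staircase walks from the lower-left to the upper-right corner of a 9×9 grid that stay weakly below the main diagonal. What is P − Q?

Weakly increasing sequences with a_i ≤ i biject with Dyck paths of semilength 15, so there are C_15. So P = C_15 = 9694845.
Sub-diagonal monotone paths from (0,0) to (9,9) biject with Dyck paths of semilength 9, giving C_9. So Q = C_9 = 4862.
P − Q = 9694845 − 4862 = 9689983.

9689983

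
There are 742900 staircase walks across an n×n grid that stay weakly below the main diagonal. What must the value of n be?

13

Such diagonal-avoiding paths in an n×n grid are counted by C_n. The Catalan number equal to 742900 is C_13.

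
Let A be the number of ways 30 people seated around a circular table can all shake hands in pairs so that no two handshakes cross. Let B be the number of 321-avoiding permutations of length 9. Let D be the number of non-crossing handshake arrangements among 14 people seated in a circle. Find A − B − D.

9689554

With 30 = 2·15 people, non-crossing handshake pairings are non-crossing perfect matchings on a circle, counted by C_15. So A = C_15 = 9694845.
Permutations of [n] avoiding any single length-3 pattern are counted by C_n; here n = 9. So B = C_9 = 4862.
Non-crossing handshake pairings of 2n people are counted by C_n; 14 people gives n = 7. So D = C_7 = 429.
A − B − D = 9694845 − 4862 − 429 = 9689554.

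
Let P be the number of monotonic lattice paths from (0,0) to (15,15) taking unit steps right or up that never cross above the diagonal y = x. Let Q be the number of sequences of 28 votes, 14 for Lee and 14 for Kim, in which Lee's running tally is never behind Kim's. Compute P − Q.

Sub-diagonal monotone paths from (0,0) to (15,15) biject with Dyck paths of semilength 15, giving C_15. So P = C_15 = 9694845.
Ballot sequences with n votes each where one side never trails are Dyck words, counted by C_n; here n = 14. So Q = C_14 = 2674440.
P − Q = 9694845 − 2674440 = 7020405.

7020405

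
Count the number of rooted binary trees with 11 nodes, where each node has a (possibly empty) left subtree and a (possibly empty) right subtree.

58786

Rooted binary trees with 11 nodes (each child slot possibly empty) number C_11.
C_11 = 58786.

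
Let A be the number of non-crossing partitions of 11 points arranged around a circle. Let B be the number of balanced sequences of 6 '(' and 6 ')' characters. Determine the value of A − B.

58654

The non-crossing partitions of [11] form a lattice of size C_11. So A = C_11 = 58786.
A balanced arrangement of 6 bracket pairs is a Dyck word of semilength 6, so the count is C_6. So B = C_6 = 132.
A − B = 58786 − 132 = 58654.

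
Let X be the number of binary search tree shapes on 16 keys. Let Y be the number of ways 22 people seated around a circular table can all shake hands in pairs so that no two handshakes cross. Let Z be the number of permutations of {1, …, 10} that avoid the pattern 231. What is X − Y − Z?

Binary trees (left/right distinguished) on n nodes are counted by C_n; here n = 16. So X = C_16 = 35357670.
With 22 = 2·11 people, non-crossing handshake pairings are non-crossing perfect matchings on a circle, counted by C_11. So Y = C_11 = 58786.
Permutations of [n] avoiding any single length-3 pattern are counted by C_n; here n = 10. So Z = C_10 = 16796.
X − Y − Z = 35357670 − 58786 − 16796 = 35282088.

35282088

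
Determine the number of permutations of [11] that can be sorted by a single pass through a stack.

58786

By Knuth's characterisation, the stack-sortable permutations of length 11 are the 231-avoiders, numbering C_11.
C_11 = 58786.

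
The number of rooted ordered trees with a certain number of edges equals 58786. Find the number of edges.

11

Rooted ordered trees with n edges are counted by C_n; 58786 = C_11.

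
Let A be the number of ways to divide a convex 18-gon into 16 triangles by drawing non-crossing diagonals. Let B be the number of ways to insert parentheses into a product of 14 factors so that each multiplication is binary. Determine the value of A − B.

34614770

The number of triangulations of an 18-gon is the Catalan number C_16 (index = sides − 2). So A = C_16 = 35357670.
Bracketing 14 factors into binary products is counted by C_{14−1} = C_13. So B = C_13 = 742900.
A − B = 35357670 − 742900 = 34614770.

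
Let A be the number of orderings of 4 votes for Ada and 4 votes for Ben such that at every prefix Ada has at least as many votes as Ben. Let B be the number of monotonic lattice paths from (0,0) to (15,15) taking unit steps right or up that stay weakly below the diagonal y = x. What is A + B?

9694859

Ballot sequences with n votes each where one side never trails are Dyck words, counted by C_n; here n = 4. So A = C_4 = 14.
Sub-diagonal monotone paths from (0,0) to (15,15) biject with Dyck paths of semilength 15, giving C_15. So B = C_15 = 9694845.
A + B = 14 + 9694845 = 9694859.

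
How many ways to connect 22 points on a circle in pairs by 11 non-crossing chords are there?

58786

Non-crossing perfect matchings of 2n points on a circle are counted by C_n; with 22 points, n = 11.
C_11 = C(22,11)/12 = 705432/12 = 58786.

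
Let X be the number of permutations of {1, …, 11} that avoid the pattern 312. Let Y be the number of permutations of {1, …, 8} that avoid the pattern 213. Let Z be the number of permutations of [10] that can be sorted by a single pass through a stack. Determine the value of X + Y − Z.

For any fixed pattern of length 3, the pattern-avoiding permutations of [11] number C_11. So X = C_11 = 58786.
For any fixed pattern of length 3, the pattern-avoiding permutations of [8] number C_8. So Y = C_8 = 1430.
Stack-sortable permutations are exactly the 231-avoiding ones, counted by C_n; here n = 10. So Z = C_10 = 16796.
X + Y − Z = 58786 + 1430 − 16796 = 43420.

43420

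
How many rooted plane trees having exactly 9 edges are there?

4862

Rooted ordered trees with n edges are counted by C_n; here n = 9.
C_9 = 4862.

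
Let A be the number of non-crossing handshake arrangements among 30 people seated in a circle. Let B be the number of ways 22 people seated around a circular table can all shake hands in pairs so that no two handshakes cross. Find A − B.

With 30 = 2·15 people, non-crossing handshake pairings are non-crossing perfect matchings on a circle, counted by C_15. So A = C_15 = 9694845.
Non-crossing handshake pairings of 2n people are counted by C_n; 22 people gives n = 11. So B = C_11 = 58786.
A − B = 9694845 − 58786 = 9636059.

9636059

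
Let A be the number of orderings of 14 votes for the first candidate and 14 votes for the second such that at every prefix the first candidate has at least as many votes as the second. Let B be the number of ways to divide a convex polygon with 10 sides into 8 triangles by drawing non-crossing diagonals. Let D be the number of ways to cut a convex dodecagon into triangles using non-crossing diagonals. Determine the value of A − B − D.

Reading a vote for the leader as '(' and for the other as ')' turns such a sequence into a balanced string of 14 pairs, so the count is C_14. So A = C_14 = 2674440.
Triangulations of a convex m-gon are counted by C_{m−2}; with m = 10 this is C_8. So B = C_8 = 1430.
The number of triangulations of a 12-gon is the Catalan number C_10 (index = sides − 2). So D = C_10 = 16796.
A − B − D = 2674440 − 1430 − 16796 = 2656214.

2656214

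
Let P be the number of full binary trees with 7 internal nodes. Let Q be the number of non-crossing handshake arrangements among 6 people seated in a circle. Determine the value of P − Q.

424

The number of full binary trees on 7 internal nodes is the Catalan number C_7. So P = C_7 = 429.
With 6 = 2·3 people, non-crossing handshake pairings are non-crossing perfect matchings on a circle, counted by C_3. So Q = C_3 = 5.
P − Q = 429 − 5 = 424.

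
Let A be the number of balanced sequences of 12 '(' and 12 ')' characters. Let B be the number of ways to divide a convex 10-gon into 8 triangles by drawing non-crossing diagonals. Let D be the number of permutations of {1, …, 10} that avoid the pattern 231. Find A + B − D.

A balanced arrangement of 12 bracket pairs is a Dyck word of semilength 12, so the count is C_12. So A = C_12 = 208012.
The number of triangulations of a 10-gon is the Catalan number C_8 (index = sides − 2). So B = C_8 = 1430.
For any fixed pattern of length 3, the pattern-avoiding permutations of [10] number C_10. So D = C_10 = 16796.
A + B − D = 208012 + 1430 − 16796 = 192646.

192646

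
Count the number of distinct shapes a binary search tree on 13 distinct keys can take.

742900

There are C_n binary search tree shapes on n keys; with n = 13 that is C_13.
C_13 = C_12 · 2(2·12+1)/(12+2) = 208012 · 50/14 = 742900.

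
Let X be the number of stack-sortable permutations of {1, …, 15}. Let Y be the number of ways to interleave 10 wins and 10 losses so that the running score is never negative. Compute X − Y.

9678049

Stack-sortable permutations are exactly the 231-avoiding ones, counted by C_n; here n = 15. So X = C_15 = 9694845.
Ballot sequences with n votes each where one side never trails are Dyck words, counted by C_n; here n = 10. So Y = C_10 = 16796.
X − Y = 9694845 − 16796 = 9678049.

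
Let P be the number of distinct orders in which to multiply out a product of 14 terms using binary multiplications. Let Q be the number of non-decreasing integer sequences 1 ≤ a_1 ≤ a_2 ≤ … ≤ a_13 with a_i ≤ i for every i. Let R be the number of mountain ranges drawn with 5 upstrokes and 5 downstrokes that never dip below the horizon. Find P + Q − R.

Parenthesizations of m factors correspond to full binary trees with m leaves, counted by C_{m−1}; m = 14 gives C_13. So P = C_13 = 742900.
Such sub-staircase sequences of length n are counted by C_n; here n = 13. So Q = C_13 = 742900.
Dyck paths of semilength n (length 2n) are counted by C_n; here n = 5. So R = C_5 = 42.
P + Q − R = 742900 + 742900 − 42 = 1485758.

1485758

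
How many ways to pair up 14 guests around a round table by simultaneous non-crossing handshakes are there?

429

Non-crossing handshake pairings of 2n people are counted by C_n; 14 people gives n = 7.
C_7 = C_6 · 2(2·6+1)/(6+2) = 132 · 26/8 = 429.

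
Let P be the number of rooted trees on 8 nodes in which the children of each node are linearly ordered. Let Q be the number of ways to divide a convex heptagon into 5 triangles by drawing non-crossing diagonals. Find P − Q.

Rooted ordered (plane) trees on m nodes have m−1 edges and are counted by C_{m−1}; m = 8 gives C_7. So P = C_7 = 429.
The number of triangulations of a 7-gon is the Catalan number C_5 (index = sides − 2). So Q = C_5 = 42.
P − Q = 429 − 42 = 387.

387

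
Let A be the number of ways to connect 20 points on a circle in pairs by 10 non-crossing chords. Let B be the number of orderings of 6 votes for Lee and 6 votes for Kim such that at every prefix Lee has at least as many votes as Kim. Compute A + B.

Pairing 20 circle points by 10 non-crossing chords gives C_10 matchings. So A = C_10 = 16796.
Ballot sequences with n votes each where one side never trails are Dyck words, counted by C_n; here n = 6. So B = C_6 = 132.
A + B = 16796 + 132 = 16928.

16928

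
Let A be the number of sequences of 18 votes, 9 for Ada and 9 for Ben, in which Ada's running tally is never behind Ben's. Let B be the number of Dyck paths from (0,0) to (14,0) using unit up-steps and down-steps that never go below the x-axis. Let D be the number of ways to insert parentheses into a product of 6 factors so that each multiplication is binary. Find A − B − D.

4391

Ballot sequences with n votes each where one side never trails are Dyck words, counted by C_n; here n = 9. So A = C_9 = 4862.
Dyck paths of semilength n (length 2n) are counted by C_n; here n = 7. So B = C_7 = 429.
Ways to associate a product of 6 factors correspond to binary trees on 6 leaves, so the count is C_5. So D = C_5 = 42.
A − B − D = 4862 − 429 − 42 = 4391.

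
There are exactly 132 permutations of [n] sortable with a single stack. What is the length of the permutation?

Stack-sortable permutations of [n] are counted by C_n. Since C_6 = 132, the index is 6.

6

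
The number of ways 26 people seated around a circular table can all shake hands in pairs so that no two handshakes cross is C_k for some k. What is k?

13

Non-crossing handshake pairings of 2n people are counted by C_n; 26 people gives n = 13.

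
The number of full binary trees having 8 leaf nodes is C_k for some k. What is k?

7

A full binary tree with L leaves has L−1 internal nodes and is counted by C_{L−1}; L = 8 gives C_7.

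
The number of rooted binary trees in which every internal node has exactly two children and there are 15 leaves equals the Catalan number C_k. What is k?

A full binary tree with L leaves has L−1 internal nodes and is counted by C_{L−1}; L = 15 gives C_14.

14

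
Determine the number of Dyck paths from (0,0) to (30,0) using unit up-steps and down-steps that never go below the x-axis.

9694845

Dyck paths of semilength n (length 2n) are counted by C_n; here n = 15.
C_15 = C_14 · 2(2·14+1)/(14+2) = 2674440 · 58/16 = 9694845.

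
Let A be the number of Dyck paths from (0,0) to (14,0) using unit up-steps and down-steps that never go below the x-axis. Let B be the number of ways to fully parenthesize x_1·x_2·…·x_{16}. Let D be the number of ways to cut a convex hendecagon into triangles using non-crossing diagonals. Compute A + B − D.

9690412

A Dyck path with 7 up-steps and 7 down-steps has semilength 7, so there are C_7 of them. So A = C_7 = 429.
Bracketing 16 factors into binary products is counted by C_{16−1} = C_15. So B = C_15 = 9694845.
The number of triangulations of an 11-gon is the Catalan number C_9 (index = sides − 2). So D = C_9 = 4862.
A + B − D = 429 + 9694845 − 4862 = 9690412.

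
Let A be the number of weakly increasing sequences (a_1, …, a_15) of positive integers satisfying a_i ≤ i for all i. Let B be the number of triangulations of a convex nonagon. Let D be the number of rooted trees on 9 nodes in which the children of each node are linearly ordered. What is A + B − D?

Such sub-staircase sequences of length n are counted by C_n; here n = 15. So A = C_15 = 9694845.
A convex 9-gon is triangulated into 7 triangles, and the number of such triangulations is the Catalan number C_{9−2} = C_7. So B = C_7 = 429.
A rooted plane tree on 9 nodes has 8 edges, and such trees are counted by C_8. So D = C_8 = 1430.
A + B − D = 9694845 + 429 − 1430 = 9693844.

9693844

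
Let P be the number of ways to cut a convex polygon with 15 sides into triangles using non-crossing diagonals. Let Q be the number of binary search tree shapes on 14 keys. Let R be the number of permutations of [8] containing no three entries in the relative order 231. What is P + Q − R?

3415910

A convex 15-gon is triangulated into 13 triangles, and the number of such triangulations is the Catalan number C_{15−2} = C_13. So P = C_13 = 742900.
Binary trees (left/right distinguished) on n nodes are counted by C_n; here n = 14. So Q = C_14 = 2674440.
Permutations of [n] avoiding any single length-3 pattern are counted by C_n; here n = 8. So R = C_8 = 1430.
P + Q − R = 742900 + 2674440 − 1430 = 3415910.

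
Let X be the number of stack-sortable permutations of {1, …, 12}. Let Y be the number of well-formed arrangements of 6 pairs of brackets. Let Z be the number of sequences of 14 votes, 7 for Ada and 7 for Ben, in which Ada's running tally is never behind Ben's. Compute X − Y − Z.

By Knuth's characterisation, the stack-sortable permutations of length 12 are the 231-avoiders, numbering C_12. So X = C_12 = 208012.
Balanced strings of n pairs of brackets are counted by C_n; here n = 6. So Y = C_6 = 132.
Reading a vote for the leader as '(' and for the other as ')' turns such a sequence into a balanced string of 7 pairs, so the count is C_7. So Z = C_7 = 429.
X − Y − Z = 208012 − 132 − 429 = 207451.

207451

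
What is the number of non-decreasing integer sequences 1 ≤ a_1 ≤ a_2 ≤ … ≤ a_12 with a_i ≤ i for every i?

208012

Weakly increasing sequences with a_i ≤ i biject with Dyck paths of semilength 12, so there are C_12.
C_12 = C(24,12)/13 = 2704156/13 = 208012.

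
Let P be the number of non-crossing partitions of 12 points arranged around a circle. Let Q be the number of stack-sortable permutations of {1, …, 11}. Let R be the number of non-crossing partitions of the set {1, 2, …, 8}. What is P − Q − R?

147796

Non-crossing partitions of an n-element set are counted by C_n; here n = 12. So P = C_12 = 208012.
By Knuth's characterisation, the stack-sortable permutations of length 11 are the 231-avoiders, numbering C_11. So Q = C_11 = 58786.
The non-crossing partitions of [8] form a lattice of size C_8. So R = C_8 = 1430.
P − Q − R = 208012 − 58786 − 1430 = 147796.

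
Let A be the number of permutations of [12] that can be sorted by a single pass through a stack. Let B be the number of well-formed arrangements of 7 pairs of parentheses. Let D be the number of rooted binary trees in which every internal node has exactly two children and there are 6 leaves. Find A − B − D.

207541

Stack-sortable permutations are exactly the 231-avoiding ones, counted by C_n; here n = 12. So A = C_12 = 208012.
With 7 pairs the number of balanced bracket strings is the Catalan number C_7. So B = C_7 = 429.
A full binary tree with L leaves has L−1 internal nodes and is counted by C_{L−1}; L = 6 gives C_5. So D = C_5 = 42.
A − B − D = 208012 − 429 − 42 = 207541.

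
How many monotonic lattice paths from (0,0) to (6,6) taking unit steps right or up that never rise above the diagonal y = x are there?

132

Sub-diagonal monotone paths from (0,0) to (6,6) biject with Dyck paths of semilength 6, giving C_6.
C_6 = C(12,6)/7 = 924/7 = 132.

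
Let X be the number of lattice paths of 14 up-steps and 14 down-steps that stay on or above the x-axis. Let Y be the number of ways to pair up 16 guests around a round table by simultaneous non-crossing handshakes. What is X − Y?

Dyck paths of semilength n (length 2n) are counted by C_n; here n = 14. So X = C_14 = 2674440.
Non-crossing handshake pairings of 2n people are counted by C_n; 16 people gives n = 8. So Y = C_8 = 1430.
X − Y = 2674440 − 1430 = 2673010.

2673010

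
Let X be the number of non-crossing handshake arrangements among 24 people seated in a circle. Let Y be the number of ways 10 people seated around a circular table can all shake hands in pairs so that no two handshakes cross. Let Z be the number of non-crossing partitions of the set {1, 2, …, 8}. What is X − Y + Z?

209400

With 24 = 2·12 people, non-crossing handshake pairings are non-crossing perfect matchings on a circle, counted by C_12. So X = C_12 = 208012.
Non-crossing handshake pairings of 2n people are counted by C_n; 10 people gives n = 5. So Y = C_5 = 42.
The non-crossing partitions of [8] form a lattice of size C_8. So Z = C_8 = 1430.
X − Y + Z = 208012 − 42 + 1430 = 209400.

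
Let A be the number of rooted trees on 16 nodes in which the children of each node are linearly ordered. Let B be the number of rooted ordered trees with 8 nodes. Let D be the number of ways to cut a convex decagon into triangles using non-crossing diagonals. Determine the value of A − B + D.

9695846

A rooted plane tree on 16 nodes has 15 edges, and such trees are counted by C_15. So A = C_15 = 9694845.
Rooted ordered (plane) trees on m nodes have m−1 edges and are counted by C_{m−1}; m = 8 gives C_7. So B = C_7 = 429.
A convex 10-gon is triangulated into 8 triangles, and the number of such triangulations is the Catalan number C_{10−2} = C_8. So D = C_8 = 1430.
A − B + D = 9694845 − 429 + 1430 = 9695846.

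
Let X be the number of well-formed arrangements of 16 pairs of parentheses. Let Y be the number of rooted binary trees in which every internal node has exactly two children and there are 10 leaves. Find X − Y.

With 16 pairs the number of balanced bracket strings is the Catalan number C_16. So X = C_16 = 35357670.
A full binary tree with L leaves has L−1 internal nodes and is counted by C_{L−1}; L = 10 gives C_9. So Y = C_9 = 4862.
X − Y = 35357670 − 4862 = 35352808.

35352808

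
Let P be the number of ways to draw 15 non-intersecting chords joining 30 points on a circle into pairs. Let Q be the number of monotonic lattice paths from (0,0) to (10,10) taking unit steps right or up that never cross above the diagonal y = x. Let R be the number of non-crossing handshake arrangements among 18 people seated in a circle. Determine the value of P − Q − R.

9673187

Non-crossing perfect matchings of 2n points on a circle are counted by C_n; with 30 points, n = 15. So P = C_15 = 9694845.
Monotone paths in an n×n grid that stay weakly below the diagonal are counted by C_n; here n = 10. So Q = C_10 = 16796.
With 18 = 2·9 people, non-crossing handshake pairings are non-crossing perfect matchings on a circle, counted by C_9. So R = C_9 = 4862.
P − Q − R = 9694845 − 16796 − 4862 = 9673187.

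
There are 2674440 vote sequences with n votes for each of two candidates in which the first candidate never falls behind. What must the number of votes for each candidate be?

14

Such ballot sequences with n votes each are counted by C_n. Since C_14 = 2674440, the index is 14.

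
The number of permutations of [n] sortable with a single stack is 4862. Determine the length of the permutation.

Stack-sortable permutations of [n] are counted by C_n, and C_9 = 4862.

9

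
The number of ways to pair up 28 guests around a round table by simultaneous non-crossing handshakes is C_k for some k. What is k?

Non-crossing handshake pairings of 2n people are counted by C_n; 28 people gives n = 14.

14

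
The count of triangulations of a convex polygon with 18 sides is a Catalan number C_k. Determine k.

The number of triangulations of an 18-gon is the Catalan number C_16 (index = sides − 2).

16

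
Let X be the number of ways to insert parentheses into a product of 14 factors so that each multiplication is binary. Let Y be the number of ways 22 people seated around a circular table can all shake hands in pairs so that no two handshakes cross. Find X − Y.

684114

Parenthesizations of m factors correspond to full binary trees with m leaves, counted by C_{m−1}; m = 14 gives C_13. So X = C_13 = 742900.
Non-crossing handshake pairings of 2n people are counted by C_n; 22 people gives n = 11. So Y = C_11 = 58786.
X − Y = 742900 − 58786 = 684114.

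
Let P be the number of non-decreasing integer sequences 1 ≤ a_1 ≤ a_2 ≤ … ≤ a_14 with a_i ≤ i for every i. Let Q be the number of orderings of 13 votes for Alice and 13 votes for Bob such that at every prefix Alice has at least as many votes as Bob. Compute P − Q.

Weakly increasing sequences with a_i ≤ i biject with Dyck paths of semilength 14, so there are C_14. So P = C_14 = 2674440.
Ballot sequences with n votes each where one side never trails are Dyck words, counted by C_n; here n = 13. So Q = C_13 = 742900.
P − Q = 2674440 − 742900 = 1931540.

1931540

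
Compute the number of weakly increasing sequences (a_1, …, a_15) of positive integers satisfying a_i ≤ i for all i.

9694845

Weakly increasing sequences with a_i ≤ i biject with Dyck paths of semilength 15, so there are C_15.
C_15 = C_14 · 2(2·14+1)/(14+2) = 2674440 · 58/16 = 9694845.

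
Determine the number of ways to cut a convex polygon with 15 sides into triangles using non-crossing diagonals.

Triangulations of a convex m-gon are counted by C_{m−2}; with m = 15 this is C_13.
C_13 = C(26,13)/14 = 10400600/14 = 742900.

742900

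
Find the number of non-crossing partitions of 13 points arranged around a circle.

Non-crossing partitions of an n-element set are counted by C_n; here n = 13.
C_13 = C(26,13)/14 = 10400600/14 = 742900.

742900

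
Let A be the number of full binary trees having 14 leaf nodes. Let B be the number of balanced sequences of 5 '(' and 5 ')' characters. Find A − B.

Full binary trees with 14 leaves have 14−1 = 13 internal nodes, so there are C_13 of them. So A = C_13 = 742900.
With 5 pairs the number of balanced bracket strings is the Catalan number C_5. So B = C_5 = 42.
A − B = 742900 − 42 = 742858.

742858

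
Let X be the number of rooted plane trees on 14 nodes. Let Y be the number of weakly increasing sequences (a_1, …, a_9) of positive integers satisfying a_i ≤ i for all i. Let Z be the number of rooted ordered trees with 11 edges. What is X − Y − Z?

Rooted ordered (plane) trees on m nodes have m−1 edges and are counted by C_{m−1}; m = 14 gives C_13. So X = C_13 = 742900.
Weakly increasing sequences with a_i ≤ i biject with Dyck paths of semilength 9, so there are C_9. So Y = C_9 = 4862.
Rooted ordered trees with n edges are counted by C_n; here n = 11. So Z = C_11 = 58786.
X − Y − Z = 742900 − 4862 − 58786 = 679252.

679252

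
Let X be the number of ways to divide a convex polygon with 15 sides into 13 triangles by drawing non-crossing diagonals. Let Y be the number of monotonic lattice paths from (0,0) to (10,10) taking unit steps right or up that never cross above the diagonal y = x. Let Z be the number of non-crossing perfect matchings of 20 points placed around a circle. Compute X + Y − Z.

Triangulations of a convex m-gon are counted by C_{m−2}; with m = 15 this is C_13. So X = C_13 = 742900.
Sub-diagonal monotone paths from (0,0) to (10,10) biject with Dyck paths of semilength 10, giving C_10. So Y = C_10 = 16796.
Non-crossing perfect matchings of 2n points on a circle are counted by C_n; with 20 points, n = 10. So Z = C_10 = 16796.
X + Y − Z = 742900 + 16796 − 16796 = 742900.

742900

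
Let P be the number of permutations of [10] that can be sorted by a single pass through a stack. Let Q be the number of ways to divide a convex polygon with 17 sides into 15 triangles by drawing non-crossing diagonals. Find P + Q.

9711641

By Knuth's characterisation, the stack-sortable permutations of length 10 are the 231-avoiders, numbering C_10. So P = C_10 = 16796.
A convex 17-gon is triangulated into 15 triangles, and the number of such triangulations is the Catalan number C_{17−2} = C_15. So Q = C_15 = 9694845.
P + Q = 16796 + 9694845 = 9711641.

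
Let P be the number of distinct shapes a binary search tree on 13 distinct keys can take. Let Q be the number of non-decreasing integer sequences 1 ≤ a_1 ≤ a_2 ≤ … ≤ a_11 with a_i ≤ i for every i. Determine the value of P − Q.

684114

Binary trees (left/right distinguished) on n nodes are counted by C_n; here n = 13. So P = C_13 = 742900.
Weakly increasing sequences with a_i ≤ i biject with Dyck paths of semilength 11, so there are C_11. So Q = C_11 = 58786.
P − Q = 742900 − 58786 = 684114.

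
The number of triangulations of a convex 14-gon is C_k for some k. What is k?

Triangulations of a convex m-gon are counted by C_{m−2}; with m = 14 this is C_12.

12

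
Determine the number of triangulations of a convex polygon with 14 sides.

Triangulations of a convex m-gon are counted by C_{m−2}; with m = 14 this is C_12.
C_12 = C(24,12)/13 = 2704156/13 = 208012.

208012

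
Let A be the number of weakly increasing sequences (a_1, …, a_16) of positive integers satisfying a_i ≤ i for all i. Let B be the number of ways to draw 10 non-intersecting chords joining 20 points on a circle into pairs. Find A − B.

Weakly increasing sequences with a_i ≤ i biject with Dyck paths of semilength 16, so there are C_16. So A = C_16 = 35357670.
Non-crossing perfect matchings of 2n points on a circle are counted by C_n; with 20 points, n = 10. So B = C_10 = 16796.
A − B = 35357670 − 16796 = 35340874.

35340874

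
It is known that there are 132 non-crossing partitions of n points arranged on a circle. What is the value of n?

Non-crossing partitions of [n] are counted by C_n. The Catalan number equal to 132 is C_6.

6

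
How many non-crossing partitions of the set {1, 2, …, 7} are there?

429

Non-crossing partitions of an n-element set are counted by C_n; here n = 7.
C_7 = C(14,7)/8 = 3432/8 = 429.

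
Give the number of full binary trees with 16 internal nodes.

The number of full binary trees on 16 internal nodes is the Catalan number C_16.
C_16 = 35357670.

35357670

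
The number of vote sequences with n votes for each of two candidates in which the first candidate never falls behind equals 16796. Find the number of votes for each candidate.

10

Such ballot sequences with n votes each are counted by C_n. The Catalan number equal to 16796 is C_10.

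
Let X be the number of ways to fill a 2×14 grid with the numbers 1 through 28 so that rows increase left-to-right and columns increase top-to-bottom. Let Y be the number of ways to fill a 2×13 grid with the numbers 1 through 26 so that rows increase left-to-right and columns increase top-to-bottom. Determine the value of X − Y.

1931540

Standard Young tableaux of shape 2×n are counted by C_n; here n = 14. So X = C_14 = 2674440.
By the hook-length formula (or a Dyck-path bijection), SYT of shape 2×13 number C_13. So Y = C_13 = 742900.
X − Y = 2674440 − 742900 = 1931540.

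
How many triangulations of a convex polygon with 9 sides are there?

A convex 9-gon is triangulated into 7 triangles, and the number of such triangulations is the Catalan number C_{9−2} = C_7.
C_7 = C_6 · 2(2·6+1)/(6+2) = 132 · 26/8 = 429.

429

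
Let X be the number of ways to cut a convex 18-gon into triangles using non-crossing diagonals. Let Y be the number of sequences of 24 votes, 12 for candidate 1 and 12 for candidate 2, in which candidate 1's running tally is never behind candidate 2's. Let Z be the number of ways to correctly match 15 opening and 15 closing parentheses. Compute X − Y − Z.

Triangulations of a convex m-gon are counted by C_{m−2}; with m = 18 this is C_16. So X = C_16 = 35357670.
Reading a vote for the leader as '(' and for the other as ')' turns such a sequence into a balanced string of 12 pairs, so the count is C_12. So Y = C_12 = 208012.
With 15 pairs the number of balanced bracket strings is the Catalan number C_15. So Z = C_15 = 9694845.
X − Y − Z = 35357670 − 208012 − 9694845 = 25454813.

25454813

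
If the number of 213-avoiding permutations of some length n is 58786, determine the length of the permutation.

Permutations of [n] avoiding a fixed length-3 pattern are counted by C_n. The Catalan number equal to 58786 is C_11.

11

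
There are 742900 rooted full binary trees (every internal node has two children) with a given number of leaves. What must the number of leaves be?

14

Full binary trees with L leaves are counted by C_{L−1}; 742900 = C_13.
So the index is 13, and the number of leaves is 13 + 1 = 14.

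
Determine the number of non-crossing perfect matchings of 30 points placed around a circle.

9694845

Non-crossing perfect matchings of 2n points on a circle are counted by C_n; with 30 points, n = 15.
C_15 = C(30,15)/16 = 155117520/16 = 9694845.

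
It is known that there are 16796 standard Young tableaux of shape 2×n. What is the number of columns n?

10

Standard Young tableaux of shape 2×n are counted by C_n; 16796 = C_10.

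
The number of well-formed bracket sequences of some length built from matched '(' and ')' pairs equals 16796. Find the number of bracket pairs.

Balanced strings of n bracket-pairs are counted by C_n; 16796 = C_10.

10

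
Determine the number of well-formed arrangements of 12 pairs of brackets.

208012

A balanced arrangement of 12 bracket pairs is a Dyck word of semilength 12, so the count is C_12.
C_12 = C(24,12)/13 = 2704156/13 = 208012.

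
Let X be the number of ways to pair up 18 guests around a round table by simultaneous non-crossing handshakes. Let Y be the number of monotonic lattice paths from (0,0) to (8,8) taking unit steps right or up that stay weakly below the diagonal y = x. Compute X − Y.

Non-crossing handshake pairings of 2n people are counted by C_n; 18 people gives n = 9. So X = C_9 = 4862.
Sub-diagonal monotone paths from (0,0) to (8,8) biject with Dyck paths of semilength 8, giving C_8. So Y = C_8 = 1430.
X − Y = 4862 − 1430 = 3432.

3432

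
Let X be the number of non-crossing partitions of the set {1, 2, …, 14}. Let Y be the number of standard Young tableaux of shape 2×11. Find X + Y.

2733226

Non-crossing partitions of an n-element set are counted by C_n; here n = 14. So X = C_14 = 2674440.
Standard Young tableaux of shape 2×n are counted by C_n; here n = 11. So Y = C_11 = 58786.
X + Y = 2674440 + 58786 = 2733226.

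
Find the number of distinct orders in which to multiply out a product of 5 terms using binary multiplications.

Bracketing 5 factors into binary products is counted by C_{5−1} = C_4.
C_4 = C(8,4)/5 = 70/5 = 14.

14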